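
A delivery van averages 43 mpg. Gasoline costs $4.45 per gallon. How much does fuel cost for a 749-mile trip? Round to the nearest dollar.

Fuel = 749 mi / 43 mpg = 17.42 gal
Cost = 17.42 gal × $4.45/gal = $77.51 ≈ $78

$78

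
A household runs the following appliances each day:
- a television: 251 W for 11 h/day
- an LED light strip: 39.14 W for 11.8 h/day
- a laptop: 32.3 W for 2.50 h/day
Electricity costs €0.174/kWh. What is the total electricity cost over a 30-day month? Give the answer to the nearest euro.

€17

television: 251 W × 11 h × 30 d = 82,830 Wh = 82.83 kWh
LED light strip: 39.14 W × 11.8 h × 30 d = 13,856 Wh = 13.86 kWh
laptop: 32.3 W × 2.50 h × 30 d = 2,422 Wh = 2.422 kWh
Total energy = 82.83 + 13.86 + 2.422 = 99.11 kWh
Cost = 99.11 kWh × €0.174 = €17.24 ≈ €17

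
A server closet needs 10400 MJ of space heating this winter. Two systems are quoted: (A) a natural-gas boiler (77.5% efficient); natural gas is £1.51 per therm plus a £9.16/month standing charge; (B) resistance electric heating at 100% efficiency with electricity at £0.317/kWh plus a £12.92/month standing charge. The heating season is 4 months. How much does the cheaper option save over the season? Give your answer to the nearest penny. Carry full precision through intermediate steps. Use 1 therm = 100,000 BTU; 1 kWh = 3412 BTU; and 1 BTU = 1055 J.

Heat load = 10400 MJ = 10,400,000,000 J / 1055 = 9,857,820 BTU
Gas: input = 9,857,820 / 0.775 = 12,719,768 BTU = 127.2 therm → 127.2 × £1.51 = £192.07; + 4 × £9.16 standing = £228.71
Electric: 9,857,820 BTU / 3412 = 2,889 kWh → × £0.317 = £915.86; + 4 × £12.92 standing = £967.54
Difference = |£228.71 − £967.54| = £738.84

£738.84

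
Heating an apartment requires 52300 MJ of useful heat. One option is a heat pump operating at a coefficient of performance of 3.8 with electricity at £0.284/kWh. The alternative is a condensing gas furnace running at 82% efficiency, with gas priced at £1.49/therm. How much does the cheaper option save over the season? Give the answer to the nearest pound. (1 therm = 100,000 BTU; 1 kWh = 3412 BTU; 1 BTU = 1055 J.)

£185

Heat load = 52300 MJ = 52,300,000,000 J / 1055 = 49,573,460 BTU
Gas: input = 49,573,460 / 0.82 = 60,455,439 BTU = 604.6 therm → 604.6 × £1.49 = £900.79
Heat pump: 49,573,460 BTU / 3412 = 14,530 kWh heat; / 3.8 = 3,823 kWh in → × £0.284 = £1,085.86
Difference = |£900.79 − £1,085.86| = £185.08 ≈ £185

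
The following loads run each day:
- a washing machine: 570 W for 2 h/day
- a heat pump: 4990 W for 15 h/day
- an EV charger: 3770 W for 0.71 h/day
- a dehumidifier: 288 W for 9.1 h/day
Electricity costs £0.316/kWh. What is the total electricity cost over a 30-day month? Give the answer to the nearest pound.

£771

washing machine: 570 W × 2 h × 30 d = 34,200 Wh = 34.2 kWh
heat pump: 4990 W × 15 h × 30 d = 2,245,500 Wh = 2,246 kWh
EV charger: 3770 W × 0.71 h × 30 d = 80,301 Wh = 80.3 kWh
dehumidifier: 288 W × 9.1 h × 30 d = 78,624 Wh = 78.62 kWh
Total energy = 34.2 + 2,246 + 80.3 + 78.62 = 2,439 kWh
Cost = 2,439 kWh × £0.316 = £770.61 ≈ £771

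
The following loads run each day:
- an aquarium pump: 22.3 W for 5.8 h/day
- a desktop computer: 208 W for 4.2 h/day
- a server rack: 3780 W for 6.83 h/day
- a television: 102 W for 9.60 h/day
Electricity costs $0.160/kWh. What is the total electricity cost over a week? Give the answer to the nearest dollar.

$31

aquarium pump: 22.3 W × 5.8 h × 7 d = 905 Wh = 0.9054 kWh
desktop computer: 208 W × 4.2 h × 7 d = 6,115 Wh = 6.115 kWh
server rack: 3780 W × 6.83 h × 7 d = 180,722 Wh = 180.7 kWh
television: 102 W × 9.60 h × 7 d = 6,854 Wh = 6.854 kWh
Total energy = 0.9054 + 6.115 + 180.7 + 6.854 = 194.6 kWh
Cost = 194.6 kWh × $0.160 = $31.14 ≈ $31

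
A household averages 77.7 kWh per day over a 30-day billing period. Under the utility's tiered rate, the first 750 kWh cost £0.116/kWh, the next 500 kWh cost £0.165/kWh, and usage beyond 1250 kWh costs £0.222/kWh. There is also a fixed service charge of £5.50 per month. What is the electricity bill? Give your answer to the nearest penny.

Usage = 77.7 kWh/day × 30 days = 2331 kWh
First 750 kWh × £0.116 = £87.00
Next 500 kWh × £0.165 = £82.50
Remaining 1081 kWh × £0.222 = £239.98
Energy charge = £409.48; + service £5.50 = £414.98

£414.98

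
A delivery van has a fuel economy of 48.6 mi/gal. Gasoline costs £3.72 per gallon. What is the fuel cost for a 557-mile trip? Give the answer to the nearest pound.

Fuel = 557 mi / 48.6 mpg = 11.46 gal
Cost = 11.46 gal × £3.72/gal = £42.63 ≈ £43

£43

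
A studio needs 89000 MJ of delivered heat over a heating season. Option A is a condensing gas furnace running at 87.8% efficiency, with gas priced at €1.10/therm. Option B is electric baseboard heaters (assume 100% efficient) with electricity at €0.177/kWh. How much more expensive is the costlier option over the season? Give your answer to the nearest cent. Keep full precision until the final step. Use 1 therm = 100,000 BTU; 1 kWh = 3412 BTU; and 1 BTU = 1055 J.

€3319.34

Heat load = 89000 MJ = 89,000,000,000 J / 1055 = 84,360,190 BTU
Gas: input = 84,360,190 / 0.878 = 96,082,220 BTU = 960.8 therm → 960.8 × €1.10 = €1,056.90
Electric: 84,360,190 BTU / 3412 = 24,720 kWh → × €0.177 = €4,376.25
Difference = |€1,056.90 − €4,376.25| = €3,319.34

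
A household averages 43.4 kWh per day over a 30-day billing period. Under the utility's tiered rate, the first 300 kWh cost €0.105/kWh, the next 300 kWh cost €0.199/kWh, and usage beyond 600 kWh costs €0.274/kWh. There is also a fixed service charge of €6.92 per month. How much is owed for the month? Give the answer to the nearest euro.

Usage = 43.4 kWh/day × 30 days = 1302 kWh
First 300 kWh × €0.105 = €31.50
Next 300 kWh × €0.199 = €59.70
Remaining 702 kWh × €0.274 = €192.35
Energy charge = €283.55; + service €6.92 = €290.47 ≈ €290

€290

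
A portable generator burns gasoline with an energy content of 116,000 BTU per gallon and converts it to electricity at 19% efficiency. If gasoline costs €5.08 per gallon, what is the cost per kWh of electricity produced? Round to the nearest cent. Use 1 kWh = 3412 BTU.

€0.79

Electrical output per gallon = 116,000 BTU × 0.19 / 3412 BTU/kWh = 6.46 kWh
Cost per kWh = €5.08 / 6.46 kWh = €0.786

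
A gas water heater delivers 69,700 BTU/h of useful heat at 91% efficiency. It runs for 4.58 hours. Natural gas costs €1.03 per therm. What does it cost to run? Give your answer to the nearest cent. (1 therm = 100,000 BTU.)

€3.61

Heat delivered = 69,700 BTU/h × 4.58 h = 319,226 BTU
Gas input = 319,226 / 0.91 = 350,798 BTU
= 350,798 / 100,000 = 3.508 therm
Cost = 3.508 × €1.03/therm = €3.61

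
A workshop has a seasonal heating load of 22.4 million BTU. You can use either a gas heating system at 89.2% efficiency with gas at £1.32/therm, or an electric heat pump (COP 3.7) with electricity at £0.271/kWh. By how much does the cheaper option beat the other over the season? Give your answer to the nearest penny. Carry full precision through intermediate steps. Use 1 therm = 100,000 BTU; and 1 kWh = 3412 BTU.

Heat load = 22.4 × 10⁶ BTU = 22,400,000 BTU
Gas: input = 22,400,000 / 0.892 = 25,112,108 BTU = 251.1 therm → 251.1 × £1.32 = £331.48
Heat pump: 22,400,000 BTU / 3412 = 6,565 kWh heat; / 3.7 = 1,774 kWh in → × £0.271 = £480.85
Difference = |£331.48 − £480.85| = £149.37

£149.37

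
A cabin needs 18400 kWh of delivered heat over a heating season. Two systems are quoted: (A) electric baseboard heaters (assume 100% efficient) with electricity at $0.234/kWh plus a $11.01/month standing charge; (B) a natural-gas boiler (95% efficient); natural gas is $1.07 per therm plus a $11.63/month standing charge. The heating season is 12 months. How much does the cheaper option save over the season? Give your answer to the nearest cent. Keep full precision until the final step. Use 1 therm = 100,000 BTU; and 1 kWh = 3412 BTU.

$3591.05

Heat load = 18400 kWh × 3412 = 62,780,800 BTU
Gas: input = 62,780,800 / 0.95 = 66,085,053 BTU = 660.9 therm → 660.9 × $1.07 = $707.11; + 12 × $11.63 standing = $846.67
Electric: 62,780,800 BTU / 3412 = 18,400 kWh → × $0.234 = $4,305.60; + 12 × $11.01 standing = $4,437.72
Difference = |$846.67 − $4,437.72| = $3,591.05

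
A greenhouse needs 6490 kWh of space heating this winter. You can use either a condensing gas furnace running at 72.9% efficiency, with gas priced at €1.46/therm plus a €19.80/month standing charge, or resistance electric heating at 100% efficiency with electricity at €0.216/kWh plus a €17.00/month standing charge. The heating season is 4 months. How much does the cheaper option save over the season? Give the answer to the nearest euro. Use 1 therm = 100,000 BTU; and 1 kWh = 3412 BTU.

€947

Heat load = 6490 kWh × 3412 = 22,143,880 BTU
Gas: input = 22,143,880 / 0.729 = 30,375,693 BTU = 303.8 therm → 303.8 × €1.46 = €443.49; + 4 × €19.80 standing = €522.69
Electric: 22,143,880 BTU / 3412 = 6,490 kWh → × €0.216 = €1,401.84; + 4 × €17.00 standing = €1,469.84
Difference = |€522.69 − €1,469.84| = €947.15 ≈ €947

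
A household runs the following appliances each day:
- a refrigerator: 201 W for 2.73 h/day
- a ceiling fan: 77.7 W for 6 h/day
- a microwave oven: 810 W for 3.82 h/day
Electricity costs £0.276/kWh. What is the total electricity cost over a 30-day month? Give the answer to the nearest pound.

£34

refrigerator: 201 W × 2.73 h × 30 d = 16,462 Wh = 16.46 kWh
ceiling fan: 77.7 W × 6 h × 30 d = 13,986 Wh = 13.99 kWh
microwave oven: 810 W × 3.82 h × 30 d = 92,826 Wh = 92.83 kWh
Total energy = 16.46 + 13.99 + 92.83 = 123.3 kWh
Cost = 123.3 kWh × £0.276 = £34.02 ≈ £34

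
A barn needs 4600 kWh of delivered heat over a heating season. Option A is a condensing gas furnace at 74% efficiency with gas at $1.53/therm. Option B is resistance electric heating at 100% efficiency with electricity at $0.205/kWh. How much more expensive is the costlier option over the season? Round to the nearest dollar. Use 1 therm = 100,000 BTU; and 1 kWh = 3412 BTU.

Heat load = 4600 kWh × 3412 = 15,695,200 BTU
Gas: input = 15,695,200 / 0.74 = 21,209,730 BTU = 212.1 therm → 212.1 × $1.53 = $324.51
Electric: 15,695,200 BTU / 3412 = 4,600 kWh → × $0.205 = $943.00
Difference = |$324.51 − $943.00| = $618.49 ≈ $618

$618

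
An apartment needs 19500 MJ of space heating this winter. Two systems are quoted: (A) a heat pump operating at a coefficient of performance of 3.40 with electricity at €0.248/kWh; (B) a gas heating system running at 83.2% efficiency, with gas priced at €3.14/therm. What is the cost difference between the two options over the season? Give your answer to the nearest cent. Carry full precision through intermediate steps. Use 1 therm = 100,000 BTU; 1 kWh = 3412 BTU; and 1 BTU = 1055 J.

Heat load = 19500 MJ = 19,500,000,000 J / 1055 = 18,483,412 BTU
Gas: input = 18,483,412 / 0.832 = 22,215,640 BTU = 222.2 therm → 222.2 × €3.14 = €697.57
Heat pump: 18,483,412 BTU / 3412 = 5,417 kWh heat; / 3.40 = 1,593 kWh in → × €0.248 = €395.14
Difference = |€697.57 − €395.14| = €302.44

€302.44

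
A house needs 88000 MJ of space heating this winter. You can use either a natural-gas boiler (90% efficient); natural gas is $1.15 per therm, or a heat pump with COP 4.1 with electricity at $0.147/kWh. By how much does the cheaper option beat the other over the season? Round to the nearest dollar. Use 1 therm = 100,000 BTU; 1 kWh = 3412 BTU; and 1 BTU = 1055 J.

Heat load = 88000 MJ = 88,000,000,000 J / 1055 = 83,412,322 BTU
Gas: input = 83,412,322 / 0.90 = 92,680,358 BTU = 926.8 therm → 926.8 × $1.15 = $1,065.82
Heat pump: 83,412,322 BTU / 3412 = 24,450 kWh heat; / 4.1 = 5,963 kWh in → × $0.147 = $876.51
Difference = |$1,065.82 − $876.51| = $189.32 ≈ $189

$189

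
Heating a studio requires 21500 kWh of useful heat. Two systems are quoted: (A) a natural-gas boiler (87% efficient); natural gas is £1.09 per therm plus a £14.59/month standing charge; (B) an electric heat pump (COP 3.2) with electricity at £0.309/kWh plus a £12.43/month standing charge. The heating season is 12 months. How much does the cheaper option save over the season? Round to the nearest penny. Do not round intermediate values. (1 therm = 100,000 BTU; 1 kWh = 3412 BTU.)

Heat load = 21500 kWh × 3412 = 73,358,000 BTU
Gas: input = 73,358,000 / 0.87 = 84,319,540 BTU = 843.2 therm → 843.2 × £1.09 = £919.08; + 12 × £14.59 standing = £1,094.16
Heat pump: 73,358,000 BTU / 3412 = 21,500 kWh heat; / 3.2 = 6,719 kWh in → × £0.309 = £2,076.09; + 12 × £12.43 standing = £2,225.25
Difference = |£1,094.16 − £2,225.25| = £1,131.09

£1131.09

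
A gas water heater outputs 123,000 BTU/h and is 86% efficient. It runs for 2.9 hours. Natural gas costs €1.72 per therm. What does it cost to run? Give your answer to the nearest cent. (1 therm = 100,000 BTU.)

Heat delivered = 123,000 BTU/h × 2.9 h = 356,700 BTU
Gas input = 356,700 / 0.86 = 414,767 BTU
= 414,767 / 100,000 = 4.148 therm
Cost = 4.148 × €1.72/therm = €7.13

€7.13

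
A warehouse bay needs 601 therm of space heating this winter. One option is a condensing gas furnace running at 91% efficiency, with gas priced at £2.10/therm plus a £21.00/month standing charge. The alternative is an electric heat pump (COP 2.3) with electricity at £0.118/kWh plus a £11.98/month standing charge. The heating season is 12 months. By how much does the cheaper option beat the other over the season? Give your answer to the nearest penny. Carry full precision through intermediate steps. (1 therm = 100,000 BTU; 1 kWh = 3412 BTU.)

Heat load = 601 therm × 100,000 = 60,100,000 BTU
Gas: input = 60,100,000 / 0.91 = 66,043,956 BTU = 660.4 therm → 660.4 × £2.10 = £1,386.92; + 12 × £21.00 standing = £1,638.92
Heat pump: 60,100,000 BTU / 3412 = 17,610 kWh heat; / 2.3 = 7,658 kWh in → × £0.118 = £903.69; + 12 × £11.98 standing = £1,047.45
Difference = |£1,638.92 − £1,047.45| = £591.47

£591.47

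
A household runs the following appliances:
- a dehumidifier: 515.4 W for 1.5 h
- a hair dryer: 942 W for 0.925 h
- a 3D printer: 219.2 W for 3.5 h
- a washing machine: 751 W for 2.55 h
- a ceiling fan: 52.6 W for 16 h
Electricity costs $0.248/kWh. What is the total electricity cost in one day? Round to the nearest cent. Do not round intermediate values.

dehumidifier: 515.4 W × 1.5 h = 773 Wh = 0.7731 kWh
hair dryer: 942 W × 0.925 h = 871 Wh = 0.8714 kWh
3D printer: 219.2 W × 3.5 h = 767 Wh = 0.7672 kWh
washing machine: 751 W × 2.55 h = 1,915 Wh = 1.915 kWh
ceiling fan: 52.6 W × 16 h = 842 Wh = 0.8416 kWh
Total energy = 0.7731 + 0.8714 + 0.7672 + 1.915 + 0.8416 = 5.168 kWh
Cost = 5.168 kWh × $0.248 = $1.28

$1.28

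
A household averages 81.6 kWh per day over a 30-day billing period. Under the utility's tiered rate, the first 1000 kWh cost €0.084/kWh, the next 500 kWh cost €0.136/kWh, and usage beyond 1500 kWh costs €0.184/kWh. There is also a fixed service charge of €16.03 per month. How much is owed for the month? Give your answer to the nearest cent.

Usage = 81.6 kWh/day × 30 days = 2448 kWh
First 1000 kWh × €0.084 = €84.00
Next 500 kWh × €0.136 = €68.00
Remaining 948 kWh × €0.184 = €174.43
Energy charge = €326.43; + service €16.03 = €342.46

€342.46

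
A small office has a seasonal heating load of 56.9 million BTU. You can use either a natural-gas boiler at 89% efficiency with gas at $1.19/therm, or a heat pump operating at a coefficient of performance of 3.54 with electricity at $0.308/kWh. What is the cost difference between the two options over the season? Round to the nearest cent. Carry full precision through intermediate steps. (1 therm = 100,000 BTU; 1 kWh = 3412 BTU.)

$690.15

Heat load = 56.9 × 10⁶ BTU = 56,900,000 BTU
Gas: input = 56,900,000 / 0.89 = 63,932,584 BTU = 639.3 therm → 639.3 × $1.19 = $760.80
Heat pump: 56,900,000 BTU / 3412 = 16,680 kWh heat; / 3.54 = 4,711 kWh in → × $0.308 = $1,450.94
Difference = |$760.80 − $1,450.94| = $690.15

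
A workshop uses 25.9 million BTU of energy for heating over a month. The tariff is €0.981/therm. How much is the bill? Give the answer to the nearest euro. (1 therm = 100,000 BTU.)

€254

25.9 million BTU × (10 therm/million BTU) = 259 therm
Cost = 259 therm × €0.981/therm = €254.08 ≈ €254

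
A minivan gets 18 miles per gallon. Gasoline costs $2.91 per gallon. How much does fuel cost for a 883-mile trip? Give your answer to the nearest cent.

$142.75

Fuel = 883 mi / 18 mpg = 49.06 gal
Cost = 49.06 gal × $2.91/gal = $142.75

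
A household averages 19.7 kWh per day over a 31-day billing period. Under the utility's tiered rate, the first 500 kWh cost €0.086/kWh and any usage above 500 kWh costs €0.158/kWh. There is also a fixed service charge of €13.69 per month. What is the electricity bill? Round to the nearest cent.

€74.18

Usage = 19.7 kWh/day × 31 days = 610.7 kWh
First 500 kWh × €0.086 = €43.00
Remaining 110.7 kWh × €0.158 = €17.49
Energy charge = €60.49; + service €13.69 = €74.18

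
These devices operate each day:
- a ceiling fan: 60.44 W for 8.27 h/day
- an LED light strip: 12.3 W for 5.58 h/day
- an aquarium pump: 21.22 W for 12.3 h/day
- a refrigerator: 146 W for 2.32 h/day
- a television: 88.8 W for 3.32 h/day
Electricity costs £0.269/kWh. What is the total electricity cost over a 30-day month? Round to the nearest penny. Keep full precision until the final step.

£11.81

ceiling fan: 60.44 W × 8.27 h × 30 d = 14,995 Wh = 15 kWh
LED light strip: 12.3 W × 5.58 h × 30 d = 2,059 Wh = 2.059 kWh
aquarium pump: 21.22 W × 12.3 h × 30 d = 7,830 Wh = 7.83 kWh
refrigerator: 146 W × 2.32 h × 30 d = 10,162 Wh = 10.16 kWh
television: 88.8 W × 3.32 h × 30 d = 8,844 Wh = 8.844 kWh
Total energy = 15 + 2.059 + 7.83 + 10.16 + 8.844 = 43.89 kWh
Cost = 43.89 kWh × £0.269 = £11.81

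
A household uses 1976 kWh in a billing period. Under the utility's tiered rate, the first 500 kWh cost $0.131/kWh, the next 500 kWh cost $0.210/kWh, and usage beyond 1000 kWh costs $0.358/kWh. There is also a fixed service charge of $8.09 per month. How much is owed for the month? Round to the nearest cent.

$528.00

First 500 kWh × $0.131 = $65.50
Next 500 kWh × $0.210 = $105.00
Remaining 976 kWh × $0.358 = $349.41
Energy charge = $519.91; + service $8.09 = $528.00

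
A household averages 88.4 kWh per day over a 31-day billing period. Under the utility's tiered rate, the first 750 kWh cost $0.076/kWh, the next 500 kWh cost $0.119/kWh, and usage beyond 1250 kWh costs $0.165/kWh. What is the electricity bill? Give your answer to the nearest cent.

Usage = 88.4 kWh/day × 31 days = 2740.4 kWh
First 750 kWh × $0.076 = $57.00
Next 500 kWh × $0.119 = $59.50
Remaining 1490.4 kWh × $0.165 = $245.92
Total = $362.42

$362.42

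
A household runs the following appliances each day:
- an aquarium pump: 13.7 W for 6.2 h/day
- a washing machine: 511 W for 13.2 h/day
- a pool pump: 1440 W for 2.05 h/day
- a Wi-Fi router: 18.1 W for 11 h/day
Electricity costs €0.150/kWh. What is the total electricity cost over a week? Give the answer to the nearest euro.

aquarium pump: 13.7 W × 6.2 h × 7 d = 595 Wh = 0.5946 kWh
washing machine: 511 W × 13.2 h × 7 d = 47,216 Wh = 47.22 kWh
pool pump: 1440 W × 2.05 h × 7 d = 20,664 Wh = 20.66 kWh
Wi-Fi router: 18.1 W × 11 h × 7 d = 1,394 Wh = 1.394 kWh
Total energy = 0.5946 + 47.22 + 20.66 + 1.394 = 69.87 kWh
Cost = 69.87 kWh × €0.150 = €10.48 ≈ €10

€10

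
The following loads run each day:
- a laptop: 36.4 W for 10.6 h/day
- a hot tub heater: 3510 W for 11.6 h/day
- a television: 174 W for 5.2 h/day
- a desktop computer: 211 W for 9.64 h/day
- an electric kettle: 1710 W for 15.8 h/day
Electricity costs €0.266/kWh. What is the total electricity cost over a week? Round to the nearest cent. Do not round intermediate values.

€132.31

laptop: 36.4 W × 10.6 h × 7 d = 2,701 Wh = 2.701 kWh
hot tub heater: 3510 W × 11.6 h × 7 d = 285,012 Wh = 285 kWh
television: 174 W × 5.2 h × 7 d = 6,334 Wh = 6.334 kWh
desktop computer: 211 W × 9.64 h × 7 d = 14,238 Wh = 14.24 kWh
electric kettle: 1710 W × 15.8 h × 7 d = 189,126 Wh = 189.1 kWh
Total energy = 2.701 + 285 + 6.334 + 14.24 + 189.1 = 497.4 kWh
Cost = 497.4 kWh × €0.266 = €132.31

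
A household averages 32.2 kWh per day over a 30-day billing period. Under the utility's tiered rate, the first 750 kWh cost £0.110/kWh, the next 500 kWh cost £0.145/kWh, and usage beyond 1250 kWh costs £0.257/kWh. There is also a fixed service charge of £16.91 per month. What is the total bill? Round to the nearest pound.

£131

Usage = 32.2 kWh/day × 30 days = 966 kWh
First 750 kWh × £0.110 = £82.50
Next 216 kWh × £0.145 = £31.32
Remaining tier: 0 kWh (not reached)
Energy charge = £113.82; + service £16.91 = £130.73 ≈ £131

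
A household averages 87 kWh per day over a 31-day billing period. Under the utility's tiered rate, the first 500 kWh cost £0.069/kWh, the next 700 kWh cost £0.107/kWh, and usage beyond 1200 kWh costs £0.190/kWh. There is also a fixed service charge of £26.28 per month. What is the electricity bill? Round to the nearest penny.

Usage = 87 kWh/day × 31 days = 2697 kWh
First 500 kWh × £0.069 = £34.50
Next 700 kWh × £0.107 = £74.90
Remaining 1497 kWh × £0.190 = £284.43
Energy charge = £393.83; + service £26.28 = £420.11

£420.11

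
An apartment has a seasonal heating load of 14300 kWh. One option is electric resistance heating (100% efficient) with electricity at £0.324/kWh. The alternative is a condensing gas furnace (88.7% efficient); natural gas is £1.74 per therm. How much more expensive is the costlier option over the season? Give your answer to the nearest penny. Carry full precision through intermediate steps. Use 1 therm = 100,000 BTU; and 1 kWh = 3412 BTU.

Heat load = 14300 kWh × 3412 = 48,791,600 BTU
Gas: input = 48,791,600 / 0.887 = 55,007,441 BTU = 550.1 therm → 550.1 × £1.74 = £957.13
Electric: 48,791,600 BTU / 3412 = 14,300 kWh → × £0.324 = £4,633.20
Difference = |£957.13 − £4,633.20| = £3,676.07

£3676.07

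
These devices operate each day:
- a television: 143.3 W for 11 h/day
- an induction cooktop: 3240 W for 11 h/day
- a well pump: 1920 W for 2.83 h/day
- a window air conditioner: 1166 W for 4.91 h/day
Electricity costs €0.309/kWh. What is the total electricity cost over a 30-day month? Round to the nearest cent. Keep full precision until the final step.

television: 143.3 W × 11 h × 30 d = 47,289 Wh = 47.29 kWh
induction cooktop: 3240 W × 11 h × 30 d = 1,069,200 Wh = 1,069 kWh
well pump: 1920 W × 2.83 h × 30 d = 163,008 Wh = 163 kWh
window air conditioner: 1166 W × 4.91 h × 30 d = 171,752 Wh = 171.8 kWh
Total energy = 47.29 + 1,069 + 163 + 171.8 = 1,451 kWh
Cost = 1,451 kWh × €0.309 = €448.44

€448.44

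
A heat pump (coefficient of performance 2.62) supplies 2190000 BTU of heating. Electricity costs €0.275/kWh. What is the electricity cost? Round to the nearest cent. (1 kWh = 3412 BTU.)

€67.37

Heat delivered = 2,190,000 BTU / 3412 = 641.9 kWh
Electrical input = 641.9 kWh / 2.62 = 245 kWh
Cost = 245 × €0.275/kWh = €67.37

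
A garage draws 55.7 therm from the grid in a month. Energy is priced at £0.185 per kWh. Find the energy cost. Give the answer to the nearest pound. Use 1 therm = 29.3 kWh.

55.7 therm × (29.3 kWh/therm) = 1,632 kWh
Cost = 1,632 kWh × £0.185/kWh = £301.92 ≈ £302

£302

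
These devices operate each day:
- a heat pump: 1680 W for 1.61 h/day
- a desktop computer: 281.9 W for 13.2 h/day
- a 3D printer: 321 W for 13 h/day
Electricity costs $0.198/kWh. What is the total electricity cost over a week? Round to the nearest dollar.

$15

heat pump: 1680 W × 1.61 h × 7 d = 18,934 Wh = 18.93 kWh
desktop computer: 281.9 W × 13.2 h × 7 d = 26,048 Wh = 26.05 kWh
3D printer: 321 W × 13 h × 7 d = 29,211 Wh = 29.21 kWh
Total energy = 18.93 + 26.05 + 29.21 = 74.19 kWh
Cost = 74.19 kWh × $0.198 = $14.69 ≈ $15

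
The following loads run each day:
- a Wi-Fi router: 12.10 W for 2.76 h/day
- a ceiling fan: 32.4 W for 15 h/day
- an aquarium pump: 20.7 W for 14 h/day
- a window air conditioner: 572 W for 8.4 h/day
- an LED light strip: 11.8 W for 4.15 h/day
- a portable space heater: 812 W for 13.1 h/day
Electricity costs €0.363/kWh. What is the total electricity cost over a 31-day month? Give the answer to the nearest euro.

€183

Wi-Fi router: 12.10 W × 2.76 h × 31 d = 1,035 Wh = 1.035 kWh
ceiling fan: 32.4 W × 15 h × 31 d = 15,066 Wh = 15.07 kWh
aquarium pump: 20.7 W × 14 h × 31 d = 8,984 Wh = 8.984 kWh
window air conditioner: 572 W × 8.4 h × 31 d = 148,949 Wh = 148.9 kWh
LED light strip: 11.8 W × 4.15 h × 31 d = 1,518 Wh = 1.518 kWh
portable space heater: 812 W × 13.1 h × 31 d = 329,753 Wh = 329.8 kWh
Total energy = 1.035 + 15.07 + 8.984 + 148.9 + 1.518 + 329.8 = 505.3 kWh
Cost = 505.3 kWh × €0.363 = €183.43 ≈ €183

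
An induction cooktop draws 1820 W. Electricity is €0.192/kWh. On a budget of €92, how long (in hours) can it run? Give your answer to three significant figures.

Energy budget = €92 / €0.192 per kWh = 479.2 kWh = 479,167 Wh
Runtime = 479,167 Wh / 1820 W = 263.3 h

263 h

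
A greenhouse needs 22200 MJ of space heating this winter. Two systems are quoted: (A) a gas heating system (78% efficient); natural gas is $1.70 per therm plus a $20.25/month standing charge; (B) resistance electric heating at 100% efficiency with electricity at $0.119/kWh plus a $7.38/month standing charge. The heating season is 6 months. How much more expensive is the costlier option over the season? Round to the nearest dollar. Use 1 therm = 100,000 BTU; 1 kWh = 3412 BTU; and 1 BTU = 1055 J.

$198

Heat load = 22200 MJ = 22,200,000,000 J / 1055 = 21,042,654 BTU
Gas: input = 21,042,654 / 0.78 = 26,977,762 BTU = 269.8 therm → 269.8 × $1.70 = $458.62; + 6 × $20.25 standing = $580.12
Electric: 21,042,654 BTU / 3412 = 6,167 kWh → × $0.119 = $733.90; + 6 × $7.38 standing = $778.18
Difference = |$580.12 − $778.18| = $198.06 ≈ $198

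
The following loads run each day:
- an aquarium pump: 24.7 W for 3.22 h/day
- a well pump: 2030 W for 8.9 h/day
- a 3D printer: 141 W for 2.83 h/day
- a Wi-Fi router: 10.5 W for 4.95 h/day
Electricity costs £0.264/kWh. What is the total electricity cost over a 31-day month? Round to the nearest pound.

aquarium pump: 24.7 W × 3.22 h × 31 d = 2,466 Wh = 2.466 kWh
well pump: 2030 W × 8.9 h × 31 d = 560,077 Wh = 560.1 kWh
3D printer: 141 W × 2.83 h × 31 d = 12,370 Wh = 12.37 kWh
Wi-Fi router: 10.5 W × 4.95 h × 31 d = 1,611 Wh = 1.611 kWh
Total energy = 2.466 + 560.1 + 12.37 + 1.611 = 576.5 kWh
Cost = 576.5 kWh × £0.264 = £152.20 ≈ £152

£152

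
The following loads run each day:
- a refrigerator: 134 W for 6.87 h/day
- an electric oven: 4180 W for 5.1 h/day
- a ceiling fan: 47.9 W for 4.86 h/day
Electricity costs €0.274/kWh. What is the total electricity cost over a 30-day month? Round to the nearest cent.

refrigerator: 134 W × 6.87 h × 30 d = 27,617 Wh = 27.62 kWh
electric oven: 4180 W × 5.1 h × 30 d = 639,540 Wh = 639.5 kWh
ceiling fan: 47.9 W × 4.86 h × 30 d = 6,984 Wh = 6.984 kWh
Total energy = 27.62 + 639.5 + 6.984 = 674.1 kWh
Cost = 674.1 kWh × €0.274 = €184.71

€184.71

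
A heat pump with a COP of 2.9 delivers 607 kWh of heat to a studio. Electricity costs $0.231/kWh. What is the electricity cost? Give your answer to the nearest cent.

$48.35

Electrical input = 607 kWh / 2.9 = 209.3 kWh
Cost = 209.3 × $0.231/kWh = $48.35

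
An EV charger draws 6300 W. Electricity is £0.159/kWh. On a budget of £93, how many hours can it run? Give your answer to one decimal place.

Energy budget = £93 / £0.159 per kWh = 584.9 kWh = 584,906 Wh
Runtime = 584,906 Wh / 6300 W = 92.84 h

92.8 h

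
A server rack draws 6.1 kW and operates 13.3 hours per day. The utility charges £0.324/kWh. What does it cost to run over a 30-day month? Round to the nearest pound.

£789

Energy = 6100 W × 13.3 h/day × 30 days = 2,433,900 Wh = 2,434 kWh
Cost = 2,434 kWh × £0.324/kWh = £788.58 ≈ £789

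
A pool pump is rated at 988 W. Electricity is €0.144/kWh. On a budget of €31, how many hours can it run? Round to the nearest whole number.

218 h

Energy budget = €31 / €0.144 per kWh = 215.3 kWh = 215,278 Wh
Runtime = 215,278 Wh / 988 W = 217.9 h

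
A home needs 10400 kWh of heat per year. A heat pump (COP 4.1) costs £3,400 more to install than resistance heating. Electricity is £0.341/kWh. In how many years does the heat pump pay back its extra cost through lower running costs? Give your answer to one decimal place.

1.3 years

Resistance: 10400 kWh × £0.341 = £3,546.40/yr
Heat pump: 10400 / 4.1 = 2537 kWh in → × £0.341 = £864.98/yr
Annual savings = £2,681.42
Payback = £3,400 / £2,681.42 = 1.27 years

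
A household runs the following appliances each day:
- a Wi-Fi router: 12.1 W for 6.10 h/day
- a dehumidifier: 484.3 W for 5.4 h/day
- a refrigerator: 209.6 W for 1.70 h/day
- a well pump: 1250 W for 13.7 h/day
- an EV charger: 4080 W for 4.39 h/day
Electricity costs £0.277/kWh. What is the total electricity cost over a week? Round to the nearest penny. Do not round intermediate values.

£73.84

Wi-Fi router: 12.1 W × 6.10 h × 7 d = 517 Wh = 0.5167 kWh
dehumidifier: 484.3 W × 5.4 h × 7 d = 18,307 Wh = 18.31 kWh
refrigerator: 209.6 W × 1.70 h × 7 d = 2,494 Wh = 2.494 kWh
well pump: 1250 W × 13.7 h × 7 d = 119,875 Wh = 119.9 kWh
EV charger: 4080 W × 4.39 h × 7 d = 125,378 Wh = 125.4 kWh
Total energy = 0.5167 + 18.31 + 2.494 + 119.9 + 125.4 = 266.6 kWh
Cost = 266.6 kWh × £0.277 = £73.84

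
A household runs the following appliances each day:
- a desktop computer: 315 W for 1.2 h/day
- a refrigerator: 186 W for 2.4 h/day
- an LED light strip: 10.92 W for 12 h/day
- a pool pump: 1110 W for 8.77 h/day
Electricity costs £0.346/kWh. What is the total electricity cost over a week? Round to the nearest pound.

desktop computer: 315 W × 1.2 h × 7 d = 2,646 Wh = 2.646 kWh
refrigerator: 186 W × 2.4 h × 7 d = 3,125 Wh = 3.125 kWh
LED light strip: 10.92 W × 12 h × 7 d = 917 Wh = 0.9173 kWh
pool pump: 1110 W × 8.77 h × 7 d = 68,143 Wh = 68.14 kWh
Total energy = 2.646 + 3.125 + 0.9173 + 68.14 = 74.83 kWh
Cost = 74.83 kWh × £0.346 = £25.89 ≈ £26

£26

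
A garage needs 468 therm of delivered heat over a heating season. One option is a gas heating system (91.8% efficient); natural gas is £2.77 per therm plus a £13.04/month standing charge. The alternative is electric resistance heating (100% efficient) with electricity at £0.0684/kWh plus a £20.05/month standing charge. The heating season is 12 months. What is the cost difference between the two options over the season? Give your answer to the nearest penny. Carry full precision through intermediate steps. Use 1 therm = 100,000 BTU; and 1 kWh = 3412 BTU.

Heat load = 468 therm × 100,000 = 46,800,000 BTU
Gas: input = 46,800,000 / 0.918 = 50,980,392 BTU = 509.8 therm → 509.8 × £2.77 = £1,412.16; + 12 × £13.04 standing = £1,568.64
Electric: 46,800,000 BTU / 3412 = 13,720 kWh → × £0.0684 = £938.19; + 12 × £20.05 standing = £1,178.79
Difference = |£1,568.64 − £1,178.79| = £389.84

£389.84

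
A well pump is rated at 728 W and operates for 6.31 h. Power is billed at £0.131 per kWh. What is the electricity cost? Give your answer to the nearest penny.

£0.60

Energy = 728 W × 6.31 h = 4,594 Wh = 4.594 kWh
Cost = 4.594 kWh × £0.131/kWh = £0.60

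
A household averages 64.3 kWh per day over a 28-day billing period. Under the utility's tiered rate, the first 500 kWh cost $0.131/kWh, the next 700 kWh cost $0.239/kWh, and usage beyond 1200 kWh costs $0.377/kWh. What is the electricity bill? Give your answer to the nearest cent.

$459.15

Usage = 64.3 kWh/day × 28 days = 1800.4 kWh
First 500 kWh × $0.131 = $65.50
Next 700 kWh × $0.239 = $167.30
Remaining 600.4 kWh × $0.377 = $226.35
Total = $459.15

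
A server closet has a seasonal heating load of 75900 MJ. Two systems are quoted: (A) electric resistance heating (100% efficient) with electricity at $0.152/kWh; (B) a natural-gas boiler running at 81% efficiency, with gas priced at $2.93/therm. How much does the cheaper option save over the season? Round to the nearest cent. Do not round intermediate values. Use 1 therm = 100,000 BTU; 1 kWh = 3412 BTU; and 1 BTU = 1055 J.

Heat load = 75900 MJ = 75,900,000,000 J / 1055 = 71,943,128 BTU
Gas: input = 71,943,128 / 0.81 = 88,818,676 BTU = 888.2 therm → 888.2 × $2.93 = $2,602.39
Electric: 71,943,128 BTU / 3412 = 21,090 kWh → × $0.152 = $3,204.97
Difference = |$2,602.39 − $3,204.97| = $602.58

$602.58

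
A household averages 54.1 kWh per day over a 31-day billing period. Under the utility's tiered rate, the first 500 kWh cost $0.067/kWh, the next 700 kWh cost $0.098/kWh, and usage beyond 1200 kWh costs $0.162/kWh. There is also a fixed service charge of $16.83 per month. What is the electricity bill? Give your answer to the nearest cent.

$196.22

Usage = 54.1 kWh/day × 31 days = 1677.1 kWh
First 500 kWh × $0.067 = $33.50
Next 700 kWh × $0.098 = $68.60
Remaining 477.1 kWh × $0.162 = $77.29
Energy charge = $179.39; + service $16.83 = $196.22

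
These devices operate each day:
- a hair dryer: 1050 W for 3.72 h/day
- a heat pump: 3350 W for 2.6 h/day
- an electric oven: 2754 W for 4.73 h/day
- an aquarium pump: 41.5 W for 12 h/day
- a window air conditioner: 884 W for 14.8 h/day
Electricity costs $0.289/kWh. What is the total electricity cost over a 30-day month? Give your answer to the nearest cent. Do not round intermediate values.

hair dryer: 1050 W × 3.72 h × 30 d = 117,180 Wh = 117.2 kWh
heat pump: 3350 W × 2.6 h × 30 d = 261,300 Wh = 261.3 kWh
electric oven: 2754 W × 4.73 h × 30 d = 390,793 Wh = 390.8 kWh
aquarium pump: 41.5 W × 12 h × 30 d = 14,940 Wh = 14.94 kWh
window air conditioner: 884 W × 14.8 h × 30 d = 392,496 Wh = 392.5 kWh
Total energy = 117.2 + 261.3 + 390.8 + 14.94 + 392.5 = 1,177 kWh
Cost = 1,177 kWh × $0.289 = $340.07

$340.07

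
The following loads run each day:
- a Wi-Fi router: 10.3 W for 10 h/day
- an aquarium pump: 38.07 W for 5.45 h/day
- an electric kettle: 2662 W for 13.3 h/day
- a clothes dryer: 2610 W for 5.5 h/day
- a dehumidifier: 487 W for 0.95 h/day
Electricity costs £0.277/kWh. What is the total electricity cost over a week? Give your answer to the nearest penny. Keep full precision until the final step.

Wi-Fi router: 10.3 W × 10 h × 7 d = 721 Wh = 0.721 kWh
aquarium pump: 38.07 W × 5.45 h × 7 d = 1,452 Wh = 1.452 kWh
electric kettle: 2662 W × 13.3 h × 7 d = 247,832 Wh = 247.8 kWh
clothes dryer: 2610 W × 5.5 h × 7 d = 100,485 Wh = 100.5 kWh
dehumidifier: 487 W × 0.95 h × 7 d = 3,239 Wh = 3.239 kWh
Total energy = 0.721 + 1.452 + 247.8 + 100.5 + 3.239 = 353.7 kWh
Cost = 353.7 kWh × £0.277 = £97.98

£97.98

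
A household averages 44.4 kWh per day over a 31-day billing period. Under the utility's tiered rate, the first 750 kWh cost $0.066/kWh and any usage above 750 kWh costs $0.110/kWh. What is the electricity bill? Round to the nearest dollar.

Usage = 44.4 kWh/day × 31 days = 1376.4 kWh
First 750 kWh × $0.066 = $49.50
Remaining 626.4 kWh × $0.110 = $68.90
Total = $118.40 ≈ $118

$118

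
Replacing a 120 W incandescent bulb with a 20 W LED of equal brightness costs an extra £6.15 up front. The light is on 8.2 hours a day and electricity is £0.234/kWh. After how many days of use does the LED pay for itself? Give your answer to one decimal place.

32.1 days

Power saved = 120 − 20 = 100 W
Daily energy saved = 100 W × 8.2 h = 820 Wh = 0.82 kWh
Daily savings = 0.82 × £0.234 = £0.1919
Payback = £6.15 / £0.1919 per day = 32.05 days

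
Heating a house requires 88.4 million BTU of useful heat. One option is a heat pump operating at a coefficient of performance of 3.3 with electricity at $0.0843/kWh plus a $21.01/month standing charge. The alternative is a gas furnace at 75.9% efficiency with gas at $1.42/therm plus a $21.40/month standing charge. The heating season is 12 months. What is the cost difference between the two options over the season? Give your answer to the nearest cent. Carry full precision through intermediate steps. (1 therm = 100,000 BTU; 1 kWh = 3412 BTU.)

Heat load = 88.4 × 10⁶ BTU = 88,400,000 BTU
Gas: input = 88,400,000 / 0.759 = 116,469,038 BTU = 1,165 therm → 1,165 × $1.42 = $1,653.86; + 12 × $21.40 standing = $1,910.66
Heat pump: 88,400,000 BTU / 3412 = 25,910 kWh heat; / 3.3 = 7,851 kWh in → × $0.0843 = $661.85; + 12 × $21.01 standing = $913.97
Difference = |$1,910.66 − $913.97| = $996.69

$996.69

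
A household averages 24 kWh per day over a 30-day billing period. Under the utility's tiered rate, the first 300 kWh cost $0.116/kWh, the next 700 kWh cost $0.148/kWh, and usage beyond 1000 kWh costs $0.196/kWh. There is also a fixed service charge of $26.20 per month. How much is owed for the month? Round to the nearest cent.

Usage = 24 kWh/day × 30 days = 720 kWh
First 300 kWh × $0.116 = $34.80
Next 420 kWh × $0.148 = $62.16
Remaining tier: 0 kWh (not reached)
Energy charge = $96.96; + service $26.20 = $123.16

$123.16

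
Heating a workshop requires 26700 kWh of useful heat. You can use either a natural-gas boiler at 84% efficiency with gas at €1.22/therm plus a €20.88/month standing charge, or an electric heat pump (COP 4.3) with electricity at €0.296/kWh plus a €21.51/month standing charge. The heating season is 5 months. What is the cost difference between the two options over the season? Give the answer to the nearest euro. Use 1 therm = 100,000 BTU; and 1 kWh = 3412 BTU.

Heat load = 26700 kWh × 3412 = 91,100,400 BTU
Gas: input = 91,100,400 / 0.84 = 108,452,857 BTU = 1,085 therm → 1,085 × €1.22 = €1,323.12; + 5 × €20.88 standing = €1,427.52
Heat pump: 91,100,400 BTU / 3412 = 26,700 kWh heat; / 4.3 = 6,209 kWh in → × €0.296 = €1,837.95; + 5 × €21.51 standing = €1,945.50
Difference = |€1,427.52 − €1,945.50| = €517.98 ≈ €518

€518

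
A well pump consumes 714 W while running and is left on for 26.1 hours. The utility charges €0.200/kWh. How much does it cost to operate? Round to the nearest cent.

€3.73

Energy = 714 W × 26.1 h = 18,635 Wh = 18.64 kWh
Cost = 18.64 kWh × €0.200/kWh = €3.73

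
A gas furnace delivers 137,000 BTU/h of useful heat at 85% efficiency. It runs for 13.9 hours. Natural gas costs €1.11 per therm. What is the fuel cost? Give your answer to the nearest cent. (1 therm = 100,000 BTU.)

€24.87

Heat delivered = 137,000 BTU/h × 13.9 h = 1,904,300 BTU
Gas input = 1,904,300 / 0.85 = 2,240,353 BTU
= 2,240,353 / 100,000 = 22.4 therm
Cost = 22.4 × €1.11/therm = €24.87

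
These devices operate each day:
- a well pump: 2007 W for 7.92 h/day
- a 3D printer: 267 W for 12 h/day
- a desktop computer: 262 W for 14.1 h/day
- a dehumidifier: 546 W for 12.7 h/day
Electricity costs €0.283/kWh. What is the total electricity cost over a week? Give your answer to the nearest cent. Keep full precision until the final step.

well pump: 2007 W × 7.92 h × 7 d = 111,268 Wh = 111.3 kWh
3D printer: 267 W × 12 h × 7 d = 22,428 Wh = 22.43 kWh
desktop computer: 262 W × 14.1 h × 7 d = 25,859 Wh = 25.86 kWh
dehumidifier: 546 W × 12.7 h × 7 d = 48,539 Wh = 48.54 kWh
Total energy = 111.3 + 22.43 + 25.86 + 48.54 = 208.1 kWh
Cost = 208.1 kWh × €0.283 = €58.89

€58.89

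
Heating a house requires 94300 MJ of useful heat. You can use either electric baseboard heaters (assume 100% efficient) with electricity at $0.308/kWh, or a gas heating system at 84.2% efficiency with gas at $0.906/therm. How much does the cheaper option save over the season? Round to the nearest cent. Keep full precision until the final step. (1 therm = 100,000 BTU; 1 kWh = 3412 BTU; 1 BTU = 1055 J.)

Heat load = 94300 MJ = 94,300,000,000 J / 1055 = 89,383,886 BTU
Gas: input = 89,383,886 / 0.842 = 106,156,635 BTU = 1,062 therm → 1,062 × $0.906 = $961.78
Electric: 89,383,886 BTU / 3412 = 26,200 kWh → × $0.308 = $8,068.65
Difference = |$961.78 − $8,068.65| = $7,106.87

$7106.87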